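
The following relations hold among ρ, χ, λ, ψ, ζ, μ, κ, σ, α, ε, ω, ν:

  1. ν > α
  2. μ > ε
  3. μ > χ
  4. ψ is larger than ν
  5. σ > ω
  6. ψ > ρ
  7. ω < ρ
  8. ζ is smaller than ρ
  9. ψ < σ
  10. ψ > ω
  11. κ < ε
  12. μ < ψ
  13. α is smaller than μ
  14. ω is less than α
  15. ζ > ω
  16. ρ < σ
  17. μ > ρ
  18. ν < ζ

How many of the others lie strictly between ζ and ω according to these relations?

2

Chaining upward from ω reaches: α, ν, ρ, μ, ψ, σ.
Chaining downward from ζ reaches: α, ν.
Strictly between ω and ζ are those in both lists: α, ν — 2 elements.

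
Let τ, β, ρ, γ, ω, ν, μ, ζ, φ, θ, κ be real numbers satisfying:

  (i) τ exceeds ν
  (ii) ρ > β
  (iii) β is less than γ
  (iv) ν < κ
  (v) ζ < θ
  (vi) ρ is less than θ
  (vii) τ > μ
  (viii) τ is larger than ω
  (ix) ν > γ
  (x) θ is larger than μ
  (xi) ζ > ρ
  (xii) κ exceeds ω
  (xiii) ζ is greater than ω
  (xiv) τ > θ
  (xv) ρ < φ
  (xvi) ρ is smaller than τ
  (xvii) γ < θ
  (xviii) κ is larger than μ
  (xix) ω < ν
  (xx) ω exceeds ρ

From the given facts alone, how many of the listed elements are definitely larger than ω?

5

From ω the given relations immediately reach ζ, ν, κ, τ.
From those, θ — 5 in total.
Nothing else is reachable above ω; 5 in all.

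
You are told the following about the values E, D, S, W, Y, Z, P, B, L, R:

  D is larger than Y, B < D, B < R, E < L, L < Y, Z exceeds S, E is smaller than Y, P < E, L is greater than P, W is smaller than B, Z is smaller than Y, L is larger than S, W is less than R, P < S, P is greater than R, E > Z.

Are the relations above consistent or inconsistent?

Every relation is compatible with W < B < R < P < S < Z < E < L < Y < D; the set is consistent.

consistent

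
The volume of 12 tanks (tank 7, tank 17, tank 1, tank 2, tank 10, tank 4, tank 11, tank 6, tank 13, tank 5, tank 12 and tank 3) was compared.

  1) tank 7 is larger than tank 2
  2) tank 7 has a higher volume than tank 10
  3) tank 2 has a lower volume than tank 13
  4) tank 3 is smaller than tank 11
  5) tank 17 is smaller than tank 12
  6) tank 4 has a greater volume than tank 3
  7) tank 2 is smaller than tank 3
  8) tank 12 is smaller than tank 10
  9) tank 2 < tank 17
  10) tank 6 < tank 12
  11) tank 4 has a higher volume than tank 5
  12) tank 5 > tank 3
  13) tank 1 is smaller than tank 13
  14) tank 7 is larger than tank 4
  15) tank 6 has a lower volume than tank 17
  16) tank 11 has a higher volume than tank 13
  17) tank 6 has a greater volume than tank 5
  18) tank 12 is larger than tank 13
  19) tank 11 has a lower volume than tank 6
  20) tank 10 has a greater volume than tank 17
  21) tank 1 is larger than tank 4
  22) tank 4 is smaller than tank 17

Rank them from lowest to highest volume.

Each adjacent pair is fixed by a given relation: tank 2 < tank 3; tank 3 < tank 5; tank 5 < tank 4; tank 4 < tank 1; tank 1 < tank 13; tank 13 < tank 11; tank 11 < tank 6; tank 6 < tank 17; tank 17 < tank 12; tank 12 < tank 10; tank 10 < tank 7. Chaining them end to end gives the full order.

tank 2 < tank 3 < tank 5 < tank 4 < tank 1 < tank 13 < tank 11 < tank 6 < tank 17 < tank 12 < tank 10 < tank 7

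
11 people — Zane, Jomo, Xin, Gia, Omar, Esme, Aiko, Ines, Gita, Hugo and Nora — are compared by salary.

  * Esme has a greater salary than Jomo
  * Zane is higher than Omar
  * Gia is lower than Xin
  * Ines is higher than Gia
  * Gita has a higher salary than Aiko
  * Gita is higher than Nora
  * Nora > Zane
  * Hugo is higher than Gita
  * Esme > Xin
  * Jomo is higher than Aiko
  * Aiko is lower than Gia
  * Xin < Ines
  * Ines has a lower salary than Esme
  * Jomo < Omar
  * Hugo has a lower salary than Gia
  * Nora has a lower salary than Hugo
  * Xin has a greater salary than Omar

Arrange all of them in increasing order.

Aiko < Jomo < Omar < Zane < Nora < Gita < Hugo < Gia < Xin < Ines < Esme

The consecutive links are each given: Aiko < Jomo; Jomo < Omar; Omar < Zane; Zane < Nora; Nora < Gita; Gita < Hugo; Hugo < Gia; Gia < Xin; Xin < Ines; Ines < Esme.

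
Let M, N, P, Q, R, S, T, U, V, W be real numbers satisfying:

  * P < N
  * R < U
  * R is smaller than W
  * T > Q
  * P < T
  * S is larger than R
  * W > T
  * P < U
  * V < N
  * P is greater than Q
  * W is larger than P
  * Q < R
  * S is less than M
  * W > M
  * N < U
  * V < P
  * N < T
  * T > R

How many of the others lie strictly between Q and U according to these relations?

The relations place Q below U. An element lies strictly between them when it is forced above Q and also forced below U.
Above Q: {R, P, S, N, T, M, W}. Below U: {V, R, P, N}.
Intersection: {R, P, N} — 3.

3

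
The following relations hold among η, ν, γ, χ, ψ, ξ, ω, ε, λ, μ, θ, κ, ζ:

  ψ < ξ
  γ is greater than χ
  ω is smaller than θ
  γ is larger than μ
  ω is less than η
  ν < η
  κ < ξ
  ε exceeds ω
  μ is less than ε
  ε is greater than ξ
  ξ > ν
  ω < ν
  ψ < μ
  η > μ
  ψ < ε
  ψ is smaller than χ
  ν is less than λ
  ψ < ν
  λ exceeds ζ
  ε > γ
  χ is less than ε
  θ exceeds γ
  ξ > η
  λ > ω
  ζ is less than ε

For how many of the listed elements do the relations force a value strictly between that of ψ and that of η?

2

Chaining upward from ψ reaches: ν, μ, χ, ξ, γ, θ, λ, ε.
Chaining downward from η reaches: ω, ν, μ.
Strictly between ψ and η are those in both lists: ν, μ — 2 elements.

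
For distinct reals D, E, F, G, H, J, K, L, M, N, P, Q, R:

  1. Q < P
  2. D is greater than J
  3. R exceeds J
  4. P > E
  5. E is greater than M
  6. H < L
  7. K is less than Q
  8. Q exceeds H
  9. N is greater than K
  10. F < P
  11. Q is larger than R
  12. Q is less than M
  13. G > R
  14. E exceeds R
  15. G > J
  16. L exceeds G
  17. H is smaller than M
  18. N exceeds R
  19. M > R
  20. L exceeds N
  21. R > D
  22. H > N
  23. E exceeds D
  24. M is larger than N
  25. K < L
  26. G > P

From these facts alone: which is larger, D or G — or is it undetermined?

G

D < R and R < N give D < N.
With N < H: D < R < N < H.
Then H < Q extends the chain to Q.
With Q < M: D < R < N < H < Q < M.
With M < E: D < R < N < H < Q < M < E.
Then E < P extends the chain to P.
With P < G: D < R < N < H < Q < M < E < P < G.
So G is larger.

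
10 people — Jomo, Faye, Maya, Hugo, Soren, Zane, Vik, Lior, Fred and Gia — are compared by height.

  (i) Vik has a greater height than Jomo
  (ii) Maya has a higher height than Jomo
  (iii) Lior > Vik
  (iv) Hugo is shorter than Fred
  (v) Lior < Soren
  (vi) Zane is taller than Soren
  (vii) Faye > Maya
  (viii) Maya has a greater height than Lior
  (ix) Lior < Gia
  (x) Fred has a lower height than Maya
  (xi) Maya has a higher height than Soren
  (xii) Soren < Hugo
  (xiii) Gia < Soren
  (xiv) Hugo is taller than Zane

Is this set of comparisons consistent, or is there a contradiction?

The single ordering Jomo < Vik < Lior < Gia < Soren < Zane < Hugo < Fred < Maya < Faye satisfies every listed relation, so no contradiction arises.

consistent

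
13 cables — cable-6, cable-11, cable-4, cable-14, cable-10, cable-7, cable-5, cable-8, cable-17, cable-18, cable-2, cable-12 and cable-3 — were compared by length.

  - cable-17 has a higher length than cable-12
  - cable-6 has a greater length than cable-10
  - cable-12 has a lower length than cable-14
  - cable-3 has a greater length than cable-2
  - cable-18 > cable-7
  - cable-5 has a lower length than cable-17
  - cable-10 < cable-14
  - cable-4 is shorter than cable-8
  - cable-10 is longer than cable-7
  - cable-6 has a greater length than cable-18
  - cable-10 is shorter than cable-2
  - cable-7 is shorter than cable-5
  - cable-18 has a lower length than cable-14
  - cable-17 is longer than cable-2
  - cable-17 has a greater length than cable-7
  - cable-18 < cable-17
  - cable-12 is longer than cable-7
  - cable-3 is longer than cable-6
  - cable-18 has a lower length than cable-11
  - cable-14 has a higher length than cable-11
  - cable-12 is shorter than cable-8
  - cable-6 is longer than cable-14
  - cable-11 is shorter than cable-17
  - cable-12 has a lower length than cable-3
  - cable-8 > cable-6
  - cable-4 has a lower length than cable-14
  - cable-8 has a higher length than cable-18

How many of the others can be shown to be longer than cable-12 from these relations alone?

Directly above cable-12: cable-17, cable-14, cable-3, cable-8.
One step further: cable-6 (5 so far).
Nothing else is reachable above cable-12; 5 in all.

5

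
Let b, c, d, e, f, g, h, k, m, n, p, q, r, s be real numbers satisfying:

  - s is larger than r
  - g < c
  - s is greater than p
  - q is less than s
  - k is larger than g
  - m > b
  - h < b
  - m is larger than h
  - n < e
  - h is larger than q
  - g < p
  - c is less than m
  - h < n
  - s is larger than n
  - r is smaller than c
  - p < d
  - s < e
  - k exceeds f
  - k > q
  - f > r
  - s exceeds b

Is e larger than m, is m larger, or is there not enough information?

undetermined

Following every chain through m: below m we get q, h, g, r, b, c.
e is not reached, and no chain runs the other way from e to m.
So the given relations leave the order of m and e undetermined.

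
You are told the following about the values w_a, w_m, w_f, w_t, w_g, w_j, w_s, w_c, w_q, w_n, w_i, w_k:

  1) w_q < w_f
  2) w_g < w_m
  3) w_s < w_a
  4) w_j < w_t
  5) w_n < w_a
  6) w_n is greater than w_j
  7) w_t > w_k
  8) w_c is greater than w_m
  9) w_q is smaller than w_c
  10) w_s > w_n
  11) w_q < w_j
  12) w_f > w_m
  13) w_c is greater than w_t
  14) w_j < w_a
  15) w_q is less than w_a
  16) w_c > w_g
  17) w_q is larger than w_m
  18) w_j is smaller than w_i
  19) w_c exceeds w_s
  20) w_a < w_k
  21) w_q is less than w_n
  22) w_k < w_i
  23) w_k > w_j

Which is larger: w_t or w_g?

w_t

The relevant relations are w_g < w_m; w_m < w_q; w_q < w_j; w_j < w_n; w_n < w_s; w_s < w_a; w_a < w_k; w_k < w_t.
Chaining these gives w_g < w_m < w_q < w_j < w_n < w_s < w_a < w_k < w_t.
So w_g < w_t; w_t is the larger of the two.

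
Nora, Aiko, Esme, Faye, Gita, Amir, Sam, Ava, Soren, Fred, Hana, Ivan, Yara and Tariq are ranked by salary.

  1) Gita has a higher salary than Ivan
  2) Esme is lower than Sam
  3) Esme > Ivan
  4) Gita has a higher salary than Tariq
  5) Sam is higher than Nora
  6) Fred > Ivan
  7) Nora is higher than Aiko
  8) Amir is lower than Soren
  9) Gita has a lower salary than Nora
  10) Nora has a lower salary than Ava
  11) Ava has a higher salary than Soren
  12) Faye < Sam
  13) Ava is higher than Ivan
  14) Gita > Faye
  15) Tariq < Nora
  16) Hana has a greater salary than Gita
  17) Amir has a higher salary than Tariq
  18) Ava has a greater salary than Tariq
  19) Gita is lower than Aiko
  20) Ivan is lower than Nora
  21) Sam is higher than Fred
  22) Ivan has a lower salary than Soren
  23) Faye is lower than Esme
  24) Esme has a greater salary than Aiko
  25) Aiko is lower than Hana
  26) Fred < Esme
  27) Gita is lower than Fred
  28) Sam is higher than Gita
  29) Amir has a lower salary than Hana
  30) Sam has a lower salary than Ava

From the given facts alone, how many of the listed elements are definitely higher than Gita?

7

From Gita the given relations immediately reach Fred, Aiko, Nora, Hana, Sam.
From those, Esme, Ava — 7 in total.
No other element is forced above Gita by the given relations, so the count is 7.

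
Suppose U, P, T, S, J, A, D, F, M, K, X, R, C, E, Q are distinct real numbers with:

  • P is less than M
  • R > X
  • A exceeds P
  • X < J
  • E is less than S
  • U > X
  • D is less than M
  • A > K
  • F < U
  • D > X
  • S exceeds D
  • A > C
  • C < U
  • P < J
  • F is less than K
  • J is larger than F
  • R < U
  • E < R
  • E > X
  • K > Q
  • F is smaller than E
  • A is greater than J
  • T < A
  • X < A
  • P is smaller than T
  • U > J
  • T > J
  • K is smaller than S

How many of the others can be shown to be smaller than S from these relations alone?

The elements the relations force below S are X, D, F, Q, E, K — no chain reaches any other.
That is 6.

6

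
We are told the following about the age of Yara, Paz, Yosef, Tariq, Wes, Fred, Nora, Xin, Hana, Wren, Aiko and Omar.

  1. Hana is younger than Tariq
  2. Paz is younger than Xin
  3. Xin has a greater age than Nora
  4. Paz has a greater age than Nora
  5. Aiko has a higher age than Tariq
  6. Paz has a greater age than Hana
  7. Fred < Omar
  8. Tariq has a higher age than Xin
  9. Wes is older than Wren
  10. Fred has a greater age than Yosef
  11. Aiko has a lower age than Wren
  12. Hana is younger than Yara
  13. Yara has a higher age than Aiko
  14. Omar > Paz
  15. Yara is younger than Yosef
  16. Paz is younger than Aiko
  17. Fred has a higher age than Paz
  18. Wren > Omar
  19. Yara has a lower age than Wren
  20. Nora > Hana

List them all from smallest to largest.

Each adjacent pair is fixed by a given relation: Hana < Nora; Nora < Paz; Paz < Xin; Xin < Tariq; Tariq < Aiko; Aiko < Yara; Yara < Yosef; Yosef < Fred; Fred < Omar; Omar < Wren; Wren < Wes. Chaining them end to end gives the full order.

Hana < Nora < Paz < Xin < Tariq < Aiko < Yara < Yosef < Fred < Omar < Wren < Wes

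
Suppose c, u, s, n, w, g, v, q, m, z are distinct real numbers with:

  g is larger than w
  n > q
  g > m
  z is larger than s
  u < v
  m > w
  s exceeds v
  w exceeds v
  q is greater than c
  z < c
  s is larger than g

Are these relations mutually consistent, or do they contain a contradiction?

Every relation is compatible with u < v < w < m < g < s < z < c < q < n; the set is consistent.

consistent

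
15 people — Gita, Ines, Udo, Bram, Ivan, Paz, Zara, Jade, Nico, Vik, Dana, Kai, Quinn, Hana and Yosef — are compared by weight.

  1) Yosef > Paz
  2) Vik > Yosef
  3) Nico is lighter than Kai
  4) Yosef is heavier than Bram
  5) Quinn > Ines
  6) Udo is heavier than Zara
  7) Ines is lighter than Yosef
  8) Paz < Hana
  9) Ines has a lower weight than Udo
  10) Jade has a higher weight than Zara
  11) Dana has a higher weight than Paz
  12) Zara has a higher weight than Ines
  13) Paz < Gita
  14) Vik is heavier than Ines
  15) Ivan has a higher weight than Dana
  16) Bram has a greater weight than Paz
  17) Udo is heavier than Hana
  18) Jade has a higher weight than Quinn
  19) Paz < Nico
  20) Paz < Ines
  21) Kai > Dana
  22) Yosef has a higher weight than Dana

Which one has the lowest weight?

Paz

Chaining upward from Paz: directly above it, Ines, Nico, Bram, Gita, Hana, Dana, Yosef; then Zara, Quinn, Kai, Udo, Vik, Ivan; then Jade.
That covers every other element, and nothing is given below Paz, so Paz is the lowest weight.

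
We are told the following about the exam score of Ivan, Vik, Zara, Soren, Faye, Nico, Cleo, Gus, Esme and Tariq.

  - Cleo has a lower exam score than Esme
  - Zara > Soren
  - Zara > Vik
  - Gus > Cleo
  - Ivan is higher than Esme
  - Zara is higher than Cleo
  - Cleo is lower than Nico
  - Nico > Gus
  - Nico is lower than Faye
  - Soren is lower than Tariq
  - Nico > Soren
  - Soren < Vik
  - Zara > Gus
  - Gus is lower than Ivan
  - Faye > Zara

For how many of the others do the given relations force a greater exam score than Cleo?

6

Directly above Cleo: Gus, Esme, Nico, Zara.
One step further: Ivan, Faye (6 so far).
No other element is forced above Cleo by the given relations, so the count is 6.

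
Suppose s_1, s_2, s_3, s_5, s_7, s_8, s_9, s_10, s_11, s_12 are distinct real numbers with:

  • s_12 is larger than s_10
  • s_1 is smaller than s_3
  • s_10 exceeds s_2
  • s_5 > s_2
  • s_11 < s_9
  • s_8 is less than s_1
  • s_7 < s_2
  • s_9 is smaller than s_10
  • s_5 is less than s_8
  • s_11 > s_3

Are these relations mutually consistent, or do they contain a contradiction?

The single ordering s_7 < s_2 < s_5 < s_8 < s_1 < s_3 < s_11 < s_9 < s_10 < s_12 satisfies every listed relation, so no contradiction arises.

consistent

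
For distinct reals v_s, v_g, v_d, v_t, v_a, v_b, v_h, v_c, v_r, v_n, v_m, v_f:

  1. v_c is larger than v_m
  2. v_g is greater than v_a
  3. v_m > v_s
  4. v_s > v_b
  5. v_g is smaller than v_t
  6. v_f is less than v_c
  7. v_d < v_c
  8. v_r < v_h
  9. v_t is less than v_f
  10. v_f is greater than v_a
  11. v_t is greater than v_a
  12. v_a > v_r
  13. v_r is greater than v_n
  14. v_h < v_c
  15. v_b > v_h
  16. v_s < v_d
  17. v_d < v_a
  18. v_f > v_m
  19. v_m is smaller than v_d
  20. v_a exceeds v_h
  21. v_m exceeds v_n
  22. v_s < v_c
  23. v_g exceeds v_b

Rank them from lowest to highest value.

v_n < v_r < v_h < v_b < v_s < v_m < v_d < v_a < v_g < v_t < v_f < v_c

Each adjacent pair is fixed by a given relation: v_n < v_r; v_r < v_h; v_h < v_b; v_b < v_s; v_s < v_m; v_m < v_d; v_d < v_a; v_a < v_g; v_g < v_t; v_t < v_f; v_f < v_c. Chaining them end to end gives the full order.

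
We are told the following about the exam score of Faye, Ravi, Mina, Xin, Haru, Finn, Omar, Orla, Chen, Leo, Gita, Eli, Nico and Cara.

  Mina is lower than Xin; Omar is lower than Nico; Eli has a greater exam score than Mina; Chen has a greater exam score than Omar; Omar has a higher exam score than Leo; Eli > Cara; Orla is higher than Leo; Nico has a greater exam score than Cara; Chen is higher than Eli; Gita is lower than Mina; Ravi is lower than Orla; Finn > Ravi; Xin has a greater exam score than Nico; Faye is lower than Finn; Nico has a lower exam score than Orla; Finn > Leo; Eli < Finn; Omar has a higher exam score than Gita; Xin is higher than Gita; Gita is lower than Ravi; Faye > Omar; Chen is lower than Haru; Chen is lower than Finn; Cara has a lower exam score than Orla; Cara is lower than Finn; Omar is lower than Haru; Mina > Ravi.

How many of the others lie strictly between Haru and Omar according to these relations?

The relations place Omar below Haru. An element lies strictly between them when it is forced above Omar and also forced below Haru.
Above Omar: {Nico, Orla, Faye, Chen, Xin, Finn}. Below Haru: {Gita, Leo, Cara, Ravi, Mina, Eli, Chen}.
Intersection: {Chen} — 1.

1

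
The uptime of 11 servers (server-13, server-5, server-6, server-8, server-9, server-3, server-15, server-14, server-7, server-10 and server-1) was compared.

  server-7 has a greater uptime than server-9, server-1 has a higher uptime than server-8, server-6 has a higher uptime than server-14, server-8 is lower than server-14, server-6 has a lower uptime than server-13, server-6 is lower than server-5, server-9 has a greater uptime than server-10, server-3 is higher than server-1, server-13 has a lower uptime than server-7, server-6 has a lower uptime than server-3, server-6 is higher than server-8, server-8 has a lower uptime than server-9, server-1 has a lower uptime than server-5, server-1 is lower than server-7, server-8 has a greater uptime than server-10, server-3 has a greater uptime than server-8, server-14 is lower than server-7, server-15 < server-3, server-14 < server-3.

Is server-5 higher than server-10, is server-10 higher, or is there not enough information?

server-10 < server-8 < server-14 < server-6 < server-5, by transitivity through server-8, server-14, server-6.
So server-5 is higher.

server-5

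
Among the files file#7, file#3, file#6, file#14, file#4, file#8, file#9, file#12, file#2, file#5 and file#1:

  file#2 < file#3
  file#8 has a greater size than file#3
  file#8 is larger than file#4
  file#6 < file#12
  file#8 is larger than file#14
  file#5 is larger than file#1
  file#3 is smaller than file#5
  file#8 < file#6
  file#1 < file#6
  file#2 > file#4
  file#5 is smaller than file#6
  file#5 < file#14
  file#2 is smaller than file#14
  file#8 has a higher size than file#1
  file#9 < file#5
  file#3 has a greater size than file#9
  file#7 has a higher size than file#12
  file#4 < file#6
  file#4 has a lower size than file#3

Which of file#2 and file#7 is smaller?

file#2

file#2 < file#3 and file#3 < file#5 give file#2 < file#5.
Then file#5 < file#14 extends the chain to file#14.
With file#14 < file#8: file#2 < file#3 < file#5 < file#14 < file#8.
With file#8 < file#6: file#2 < file#3 < file#5 < file#14 < file#8 < file#6.
Then file#6 < file#12 extends the chain to file#12.
With file#12 < file#7: file#2 < file#3 < file#5 < file#14 < file#8 < file#6 < file#12 < file#7.
So file#2 < file#7; file#2 is the smaller of the two.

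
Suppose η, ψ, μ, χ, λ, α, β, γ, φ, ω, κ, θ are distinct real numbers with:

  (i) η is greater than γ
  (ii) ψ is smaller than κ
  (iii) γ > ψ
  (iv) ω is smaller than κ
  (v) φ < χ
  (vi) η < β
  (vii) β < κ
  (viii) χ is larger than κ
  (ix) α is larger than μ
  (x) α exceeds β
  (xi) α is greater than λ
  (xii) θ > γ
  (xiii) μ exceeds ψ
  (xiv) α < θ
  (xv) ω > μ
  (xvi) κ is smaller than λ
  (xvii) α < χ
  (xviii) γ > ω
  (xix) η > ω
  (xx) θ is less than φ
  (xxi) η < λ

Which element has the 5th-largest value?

λ

The consecutive relations fix a unique order: ψ < μ < ω < γ < η < β < κ < λ < α < θ < φ < χ.
Counting 5 from the largest end gives λ.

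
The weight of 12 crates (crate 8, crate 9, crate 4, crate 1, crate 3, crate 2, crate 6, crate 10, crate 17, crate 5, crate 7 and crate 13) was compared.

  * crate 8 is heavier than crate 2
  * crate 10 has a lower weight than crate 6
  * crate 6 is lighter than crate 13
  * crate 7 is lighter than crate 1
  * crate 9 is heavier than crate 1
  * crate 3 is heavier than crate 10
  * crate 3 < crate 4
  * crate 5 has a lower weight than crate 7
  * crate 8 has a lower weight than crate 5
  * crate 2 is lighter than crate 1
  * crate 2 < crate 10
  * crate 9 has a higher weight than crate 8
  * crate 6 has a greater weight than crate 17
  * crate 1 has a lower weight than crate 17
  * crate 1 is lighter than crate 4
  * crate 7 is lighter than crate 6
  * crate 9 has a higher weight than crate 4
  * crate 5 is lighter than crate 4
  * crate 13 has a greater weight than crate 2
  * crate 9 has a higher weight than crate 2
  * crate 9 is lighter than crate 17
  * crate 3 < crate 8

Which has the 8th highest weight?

The consecutive relations fix a unique order: crate 2 < crate 10 < crate 3 < crate 8 < crate 5 < crate 7 < crate 1 < crate 4 < crate 9 < crate 17 < crate 6 < crate 13.
The 8th largest is crate 5.

crate 5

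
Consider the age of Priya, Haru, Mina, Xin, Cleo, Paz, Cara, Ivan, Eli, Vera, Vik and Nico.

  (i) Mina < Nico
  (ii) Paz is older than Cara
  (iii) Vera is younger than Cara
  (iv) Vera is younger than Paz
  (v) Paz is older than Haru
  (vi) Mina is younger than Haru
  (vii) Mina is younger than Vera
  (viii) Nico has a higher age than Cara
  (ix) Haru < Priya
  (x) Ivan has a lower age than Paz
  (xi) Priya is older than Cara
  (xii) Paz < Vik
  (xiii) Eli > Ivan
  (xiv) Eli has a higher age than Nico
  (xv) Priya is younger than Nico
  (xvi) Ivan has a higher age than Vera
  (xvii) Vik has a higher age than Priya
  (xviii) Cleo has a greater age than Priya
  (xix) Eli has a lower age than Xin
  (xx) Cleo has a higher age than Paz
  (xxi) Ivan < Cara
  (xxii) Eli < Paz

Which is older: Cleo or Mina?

Mina < Vera and Vera < Ivan give Mina < Ivan.
With Ivan < Cara: Mina < Vera < Ivan < Cara.
With Cara < Priya: Mina < Vera < Ivan < Cara < Priya.
Then Priya < Nico extends the chain to Nico.
With Nico < Eli: Mina < Vera < Ivan < Cara < Priya < Nico < Eli.
With Eli < Paz: Mina < Vera < Ivan < Cara < Priya < Nico < Eli < Paz.
Then Paz < Cleo extends the chain to Cleo.
So Mina < Cleo; Cleo is the older of the two.

Cleo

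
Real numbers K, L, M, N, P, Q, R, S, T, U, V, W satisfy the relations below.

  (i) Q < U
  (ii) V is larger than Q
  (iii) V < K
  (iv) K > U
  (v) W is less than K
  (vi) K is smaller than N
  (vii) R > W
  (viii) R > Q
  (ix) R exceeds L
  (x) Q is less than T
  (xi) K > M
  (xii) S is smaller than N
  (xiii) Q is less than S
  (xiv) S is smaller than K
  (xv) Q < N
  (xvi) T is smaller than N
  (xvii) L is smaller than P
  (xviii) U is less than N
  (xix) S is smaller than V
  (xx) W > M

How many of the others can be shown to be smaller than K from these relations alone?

Directly below K: M, S, W, U, V.
One step further: Q (6 so far).
Nothing else is reachable below K; 6 in all.

6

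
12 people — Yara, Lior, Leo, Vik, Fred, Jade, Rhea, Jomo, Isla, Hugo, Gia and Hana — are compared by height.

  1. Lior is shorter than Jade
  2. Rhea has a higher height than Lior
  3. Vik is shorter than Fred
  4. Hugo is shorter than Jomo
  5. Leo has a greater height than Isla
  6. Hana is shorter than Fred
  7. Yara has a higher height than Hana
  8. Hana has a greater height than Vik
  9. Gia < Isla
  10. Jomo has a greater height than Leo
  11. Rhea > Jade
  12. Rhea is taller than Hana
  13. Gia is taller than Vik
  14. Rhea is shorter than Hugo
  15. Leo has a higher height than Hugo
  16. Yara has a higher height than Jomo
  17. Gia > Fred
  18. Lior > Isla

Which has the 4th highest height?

Chaining the given pairs: Vik < Hana < Fred < Gia < Isla < Lior < Jade < Rhea < Hugo < Leo < Jomo < Yara.
The 4th largest is Hugo.

Hugo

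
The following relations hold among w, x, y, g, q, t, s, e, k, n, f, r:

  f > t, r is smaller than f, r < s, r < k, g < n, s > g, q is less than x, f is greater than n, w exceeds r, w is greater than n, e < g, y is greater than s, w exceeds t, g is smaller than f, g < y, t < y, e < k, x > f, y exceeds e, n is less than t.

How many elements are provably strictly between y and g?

The relations place g below y. An element lies strictly between them when it is forced above g and also forced below y.
Above g: {n, t, s, f, w, x}. Below y: {r, e, n, t, s}.
Intersection: {n, t, s} — 3.

3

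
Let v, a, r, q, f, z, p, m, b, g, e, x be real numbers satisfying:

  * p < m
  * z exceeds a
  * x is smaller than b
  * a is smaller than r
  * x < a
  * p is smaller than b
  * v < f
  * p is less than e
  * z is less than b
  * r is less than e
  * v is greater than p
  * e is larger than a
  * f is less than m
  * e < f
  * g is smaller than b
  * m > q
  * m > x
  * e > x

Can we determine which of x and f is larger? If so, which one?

x < a and a < r give x < r.
Then r < e extends the chain to e.
With e < f: x < a < r < e < f.
So f is larger.

f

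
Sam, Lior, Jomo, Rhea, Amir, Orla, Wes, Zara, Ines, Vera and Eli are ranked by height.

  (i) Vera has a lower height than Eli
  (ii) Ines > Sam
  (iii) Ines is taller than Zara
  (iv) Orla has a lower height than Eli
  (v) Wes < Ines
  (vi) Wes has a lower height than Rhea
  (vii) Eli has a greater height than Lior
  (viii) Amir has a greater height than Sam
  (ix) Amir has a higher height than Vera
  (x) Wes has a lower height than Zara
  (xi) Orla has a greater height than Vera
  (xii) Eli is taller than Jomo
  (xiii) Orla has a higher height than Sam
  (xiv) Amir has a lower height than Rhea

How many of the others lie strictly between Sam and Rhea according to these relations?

Chaining upward from Sam reaches: Ines, Orla, Amir, Eli.
Chaining downward from Rhea reaches: Wes, Vera, Amir.
Strictly between Sam and Rhea are those in both lists: Amir — 1 element.

1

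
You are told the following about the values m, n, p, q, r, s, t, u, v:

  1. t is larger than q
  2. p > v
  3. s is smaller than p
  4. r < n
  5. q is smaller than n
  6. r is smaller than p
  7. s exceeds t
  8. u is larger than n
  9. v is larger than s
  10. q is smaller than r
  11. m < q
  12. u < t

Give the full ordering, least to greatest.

Each adjacent pair is fixed by a given relation: m < q; q < r; r < n; n < u; u < t; t < s; s < v; v < p. Chaining them end to end gives the full order.

m < q < r < n < u < t < s < v < p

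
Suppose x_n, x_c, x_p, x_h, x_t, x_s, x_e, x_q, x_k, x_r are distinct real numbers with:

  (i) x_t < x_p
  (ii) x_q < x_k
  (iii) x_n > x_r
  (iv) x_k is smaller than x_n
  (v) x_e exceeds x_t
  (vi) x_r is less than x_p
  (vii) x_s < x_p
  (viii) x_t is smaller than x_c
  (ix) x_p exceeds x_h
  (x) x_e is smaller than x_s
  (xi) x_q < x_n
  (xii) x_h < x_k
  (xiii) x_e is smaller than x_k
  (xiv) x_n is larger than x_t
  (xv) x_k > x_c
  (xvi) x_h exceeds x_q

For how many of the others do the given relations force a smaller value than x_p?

6

The elements the relations force below x_p are x_q, x_t, x_e, x_r, x_h, x_s — no chain reaches any other.
That is 6.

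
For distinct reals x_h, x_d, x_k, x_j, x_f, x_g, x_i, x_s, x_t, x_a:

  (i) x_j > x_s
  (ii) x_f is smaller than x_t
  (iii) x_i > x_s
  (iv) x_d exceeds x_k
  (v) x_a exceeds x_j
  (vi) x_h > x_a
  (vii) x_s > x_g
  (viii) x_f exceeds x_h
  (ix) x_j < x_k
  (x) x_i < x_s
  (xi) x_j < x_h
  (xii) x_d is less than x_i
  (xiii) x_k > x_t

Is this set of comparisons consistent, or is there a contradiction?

inconsistent

We have x_i < x_s stated directly, yet also x_s < x_j < x_a < x_h < x_f < x_t < x_k < x_d < x_i by chaining the others — so x_s < x_i. Contradiction.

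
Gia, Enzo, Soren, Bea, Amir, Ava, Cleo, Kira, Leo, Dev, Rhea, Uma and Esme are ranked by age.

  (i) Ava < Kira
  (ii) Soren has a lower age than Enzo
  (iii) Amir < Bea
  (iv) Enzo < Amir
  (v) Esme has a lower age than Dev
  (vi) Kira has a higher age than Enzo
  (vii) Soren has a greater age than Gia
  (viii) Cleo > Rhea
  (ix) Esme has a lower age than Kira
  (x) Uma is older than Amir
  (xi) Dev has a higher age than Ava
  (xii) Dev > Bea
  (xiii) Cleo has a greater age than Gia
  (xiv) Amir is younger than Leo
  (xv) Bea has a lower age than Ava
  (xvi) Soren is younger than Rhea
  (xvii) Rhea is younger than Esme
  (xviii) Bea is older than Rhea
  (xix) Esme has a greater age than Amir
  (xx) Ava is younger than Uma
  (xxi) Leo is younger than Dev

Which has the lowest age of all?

Soren is not least since Gia < Soren; Enzo is not least since Soren < Enzo; Amir is not least since Enzo < Amir; Rhea is not least since Soren < Rhea; Bea is not least since Rhea < Bea; Ava is not least since Bea < Ava; Leo is not least since Amir < Leo; Esme is not least since Rhea < Esme; Cleo is not least since Rhea < Cleo; Uma is not least since Amir < Uma; Kira is not least since Enzo < Kira; Dev is not least since Ava < Dev.
Only Gia has nothing below it, so Gia is the lowest age.

Gia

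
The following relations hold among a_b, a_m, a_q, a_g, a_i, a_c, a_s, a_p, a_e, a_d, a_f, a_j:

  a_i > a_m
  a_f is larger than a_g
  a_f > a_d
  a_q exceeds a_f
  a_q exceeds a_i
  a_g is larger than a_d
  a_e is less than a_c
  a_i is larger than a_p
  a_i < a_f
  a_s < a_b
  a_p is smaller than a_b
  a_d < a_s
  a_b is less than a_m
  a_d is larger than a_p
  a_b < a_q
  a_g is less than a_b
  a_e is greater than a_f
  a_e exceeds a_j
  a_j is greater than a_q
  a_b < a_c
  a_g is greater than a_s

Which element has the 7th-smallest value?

a_i

Chaining the given pairs: a_p < a_d < a_s < a_g < a_b < a_m < a_i < a_f < a_q < a_j < a_e < a_c.
Counting 7 from the smallest end gives a_i.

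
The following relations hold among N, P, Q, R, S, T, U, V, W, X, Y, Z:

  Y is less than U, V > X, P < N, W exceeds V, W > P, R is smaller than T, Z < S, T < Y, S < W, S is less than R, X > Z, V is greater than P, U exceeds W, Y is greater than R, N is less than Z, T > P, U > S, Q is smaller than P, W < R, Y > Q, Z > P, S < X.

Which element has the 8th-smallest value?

W

The consecutive relations fix a unique order: Q < P < N < Z < S < X < V < W < R < T < Y < U.
The 8th smallest is W.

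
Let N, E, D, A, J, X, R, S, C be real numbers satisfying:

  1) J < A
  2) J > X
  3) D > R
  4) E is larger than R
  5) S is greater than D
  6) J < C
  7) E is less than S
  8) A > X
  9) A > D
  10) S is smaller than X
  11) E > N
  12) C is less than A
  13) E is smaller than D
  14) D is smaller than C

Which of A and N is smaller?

N

N < E and E < D give N < D.
Then D < S extends the chain to S.
With S < X: N < E < D < S < X.
With X < J: N < E < D < S < X < J.
With J < C: N < E < D < S < X < J < C.
Then C < A extends the chain to A.
So N < A; N is the smaller of the two.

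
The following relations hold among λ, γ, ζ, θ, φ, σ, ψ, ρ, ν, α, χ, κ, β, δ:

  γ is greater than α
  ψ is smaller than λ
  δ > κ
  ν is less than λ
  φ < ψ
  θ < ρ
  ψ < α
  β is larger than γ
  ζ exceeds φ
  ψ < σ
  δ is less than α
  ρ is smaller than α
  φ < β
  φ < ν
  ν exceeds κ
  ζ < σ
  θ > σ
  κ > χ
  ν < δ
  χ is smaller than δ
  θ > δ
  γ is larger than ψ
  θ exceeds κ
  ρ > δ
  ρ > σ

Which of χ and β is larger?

χ < κ and κ < ν give χ < ν.
With ν < δ: χ < κ < ν < δ.
Then δ < θ extends the chain to θ.
Then θ < ρ extends the chain to ρ.
With ρ < α: χ < κ < ν < δ < θ < ρ < α.
Then α < γ extends the chain to γ.
Then γ < β extends the chain to β.
So χ < β; β is the larger of the two.

β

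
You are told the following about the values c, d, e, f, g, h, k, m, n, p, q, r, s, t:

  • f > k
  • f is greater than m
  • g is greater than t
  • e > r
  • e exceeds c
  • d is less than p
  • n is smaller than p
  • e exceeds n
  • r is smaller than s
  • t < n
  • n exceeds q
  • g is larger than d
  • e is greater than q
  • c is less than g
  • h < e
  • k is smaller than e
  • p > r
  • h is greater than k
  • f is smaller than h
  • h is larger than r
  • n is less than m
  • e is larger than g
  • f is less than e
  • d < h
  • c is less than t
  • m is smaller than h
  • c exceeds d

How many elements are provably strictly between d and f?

The relations place d below f. An element lies strictly between them when it is forced above d and also forced below f.
Above d: {c, t, g, n, m, h, e, p}. Below f: {k, q, c, t, n, m}.
Intersection: {c, t, n, m} — 4.

4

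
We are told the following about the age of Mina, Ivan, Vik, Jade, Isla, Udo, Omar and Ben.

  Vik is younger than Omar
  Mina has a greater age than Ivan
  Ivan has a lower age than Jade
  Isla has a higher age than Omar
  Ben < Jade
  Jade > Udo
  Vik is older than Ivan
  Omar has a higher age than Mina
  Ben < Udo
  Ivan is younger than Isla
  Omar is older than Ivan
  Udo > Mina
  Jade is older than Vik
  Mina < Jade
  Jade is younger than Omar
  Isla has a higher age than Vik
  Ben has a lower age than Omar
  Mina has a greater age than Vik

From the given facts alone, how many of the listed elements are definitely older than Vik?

5

The elements the relations force above Vik are Mina, Udo, Jade, Omar, Isla — no chain reaches any other.
That is 5.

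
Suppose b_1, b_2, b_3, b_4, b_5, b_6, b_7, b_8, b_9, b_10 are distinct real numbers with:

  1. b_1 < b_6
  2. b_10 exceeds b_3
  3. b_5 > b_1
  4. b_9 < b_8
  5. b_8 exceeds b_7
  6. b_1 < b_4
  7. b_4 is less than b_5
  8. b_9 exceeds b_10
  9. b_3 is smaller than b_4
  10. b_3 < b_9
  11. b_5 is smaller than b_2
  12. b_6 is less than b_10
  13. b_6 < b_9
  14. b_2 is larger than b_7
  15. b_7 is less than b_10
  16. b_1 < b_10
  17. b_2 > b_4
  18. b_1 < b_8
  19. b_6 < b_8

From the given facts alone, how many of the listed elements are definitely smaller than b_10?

4

Directly below b_10: b_1, b_6, b_7, b_3.
Nothing else is reachable below b_10; 4 in all.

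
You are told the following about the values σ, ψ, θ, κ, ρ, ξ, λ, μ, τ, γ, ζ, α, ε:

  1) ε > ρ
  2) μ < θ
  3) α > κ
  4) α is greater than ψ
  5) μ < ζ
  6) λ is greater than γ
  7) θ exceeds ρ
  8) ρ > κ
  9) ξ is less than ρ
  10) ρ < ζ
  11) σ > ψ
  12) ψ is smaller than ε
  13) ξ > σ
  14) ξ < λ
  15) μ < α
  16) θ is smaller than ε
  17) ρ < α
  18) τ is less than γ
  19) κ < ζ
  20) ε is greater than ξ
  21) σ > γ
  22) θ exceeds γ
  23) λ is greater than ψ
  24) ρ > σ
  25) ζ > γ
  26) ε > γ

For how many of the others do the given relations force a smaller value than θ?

The elements the relations force below θ are κ, ψ, τ, γ, σ, μ, ξ, ρ — no chain reaches any other.
That is 8.

8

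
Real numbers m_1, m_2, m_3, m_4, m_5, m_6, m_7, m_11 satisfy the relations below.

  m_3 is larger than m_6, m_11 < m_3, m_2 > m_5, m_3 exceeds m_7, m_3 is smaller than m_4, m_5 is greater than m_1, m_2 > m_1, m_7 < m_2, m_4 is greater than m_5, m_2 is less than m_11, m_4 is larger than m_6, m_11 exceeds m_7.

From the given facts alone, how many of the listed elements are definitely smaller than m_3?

From m_3 the given relations immediately reach m_7, m_11, m_6.
From those, m_2 — 4 in total.
From those, m_1, m_5 — 6 in total.
No other element is forced below m_3 by the given relations, so the count is 6.

6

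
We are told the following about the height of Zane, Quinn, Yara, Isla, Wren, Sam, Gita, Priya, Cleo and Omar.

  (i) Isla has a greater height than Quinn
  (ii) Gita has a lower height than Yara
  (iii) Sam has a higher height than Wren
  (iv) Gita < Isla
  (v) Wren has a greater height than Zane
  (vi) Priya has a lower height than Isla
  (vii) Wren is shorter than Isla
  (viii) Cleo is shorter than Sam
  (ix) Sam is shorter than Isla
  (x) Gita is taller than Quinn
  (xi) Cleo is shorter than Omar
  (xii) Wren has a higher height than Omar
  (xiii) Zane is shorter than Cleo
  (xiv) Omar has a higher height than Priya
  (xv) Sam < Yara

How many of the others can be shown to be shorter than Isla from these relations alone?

The elements the relations force below Isla are Zane, Quinn, Cleo, Priya, Gita, Omar, Wren, Sam — no chain reaches any other.
That is 8.

8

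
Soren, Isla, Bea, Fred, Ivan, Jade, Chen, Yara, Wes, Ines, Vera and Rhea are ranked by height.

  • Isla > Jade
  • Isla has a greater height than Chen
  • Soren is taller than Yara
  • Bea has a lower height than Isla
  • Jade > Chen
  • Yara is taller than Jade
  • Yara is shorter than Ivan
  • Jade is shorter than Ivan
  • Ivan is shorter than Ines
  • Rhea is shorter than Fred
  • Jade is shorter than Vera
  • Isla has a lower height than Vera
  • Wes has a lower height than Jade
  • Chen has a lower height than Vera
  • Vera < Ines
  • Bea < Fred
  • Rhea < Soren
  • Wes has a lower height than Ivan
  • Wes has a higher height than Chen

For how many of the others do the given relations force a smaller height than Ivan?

4

The elements the relations force below Ivan are Chen, Wes, Jade, Yara — no chain reaches any other.
That is 4.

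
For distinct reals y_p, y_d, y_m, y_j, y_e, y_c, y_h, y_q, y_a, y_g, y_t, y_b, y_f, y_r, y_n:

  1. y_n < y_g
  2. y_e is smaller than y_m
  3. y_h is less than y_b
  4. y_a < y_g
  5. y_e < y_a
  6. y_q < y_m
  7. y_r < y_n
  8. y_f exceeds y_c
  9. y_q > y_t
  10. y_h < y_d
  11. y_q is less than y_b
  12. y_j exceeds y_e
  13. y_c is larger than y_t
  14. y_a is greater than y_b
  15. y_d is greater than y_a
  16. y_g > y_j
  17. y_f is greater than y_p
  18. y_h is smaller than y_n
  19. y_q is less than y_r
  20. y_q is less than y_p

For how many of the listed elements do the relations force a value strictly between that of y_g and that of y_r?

The relations place y_r below y_g. An element lies strictly between them when it is forced above y_r and also forced below y_g.
Above y_r: {y_n}. Below y_g: {y_h, y_t, y_q, y_b, y_e, y_n, y_a, y_j}.
Intersection: {y_n} — 1.

1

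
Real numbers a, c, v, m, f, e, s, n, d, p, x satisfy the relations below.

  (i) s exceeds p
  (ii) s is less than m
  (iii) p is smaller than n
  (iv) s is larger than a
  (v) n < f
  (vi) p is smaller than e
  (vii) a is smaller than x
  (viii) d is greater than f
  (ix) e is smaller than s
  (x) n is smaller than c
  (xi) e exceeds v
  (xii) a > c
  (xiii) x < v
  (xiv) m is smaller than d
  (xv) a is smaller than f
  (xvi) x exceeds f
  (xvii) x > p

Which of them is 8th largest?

The consecutive relations fix a unique order: p < n < c < a < f < x < v < e < s < m < d.
The 8th largest is a.

a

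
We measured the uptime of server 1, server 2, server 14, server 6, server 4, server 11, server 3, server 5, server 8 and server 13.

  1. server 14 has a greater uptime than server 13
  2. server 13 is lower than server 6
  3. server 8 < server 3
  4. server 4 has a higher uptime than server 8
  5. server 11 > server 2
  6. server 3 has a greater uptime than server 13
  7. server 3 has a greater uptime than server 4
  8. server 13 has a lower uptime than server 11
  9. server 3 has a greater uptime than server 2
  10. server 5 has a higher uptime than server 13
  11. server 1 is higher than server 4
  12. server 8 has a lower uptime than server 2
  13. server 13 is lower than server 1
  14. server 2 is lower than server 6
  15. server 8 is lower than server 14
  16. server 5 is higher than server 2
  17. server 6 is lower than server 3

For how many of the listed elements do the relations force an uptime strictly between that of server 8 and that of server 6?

1

The relations place server 8 below server 6. An element lies strictly between them when it is forced above server 8 and also forced below server 6.
Above server 8: {server 2, server 5, server 14, server 4, server 3, server 11, server 1}. Below server 6: {server 2, server 13}.
Intersection: {server 2} — 1.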